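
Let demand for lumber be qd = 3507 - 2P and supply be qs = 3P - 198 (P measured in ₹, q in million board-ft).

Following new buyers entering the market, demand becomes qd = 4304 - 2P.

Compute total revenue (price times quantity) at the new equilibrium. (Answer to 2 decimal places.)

2253881.28

Before the shock: 3507 - 2P = 3P - 198 ⇒ 3705 = 5P ⇒ P = 741, q = 2025.
After the shift, demand is qd = 4304 - 2P and supply is qs = 3P - 198.
Setting them equal: 4304 - 2P = 3P - 198 → 4502 = 5P, so P = 900.4 and q = 2503.2.
New expenditure = 900.4 × 2503.2 = 2253881.28.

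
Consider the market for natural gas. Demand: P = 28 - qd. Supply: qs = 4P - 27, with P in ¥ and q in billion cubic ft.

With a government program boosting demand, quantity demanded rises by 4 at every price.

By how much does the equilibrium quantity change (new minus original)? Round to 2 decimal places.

Original equilibrium: 28 - P = 4P - 27 gives 55 = 5P, so P = 11 and q = 17.
With the change applied: demand qd = 32 - P, supply qs = 4P - 27.
Equate the new curves: 32 - P = 4P - 27, giving 59 = 5P, P = 11.8, q = 20.2.
Δq = 20.2 − 17 = +3.20.

+3.20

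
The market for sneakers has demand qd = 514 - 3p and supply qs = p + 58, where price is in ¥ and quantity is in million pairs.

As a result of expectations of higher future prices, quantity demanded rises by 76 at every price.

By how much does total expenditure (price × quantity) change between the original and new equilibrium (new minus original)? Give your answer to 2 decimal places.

Initially, 514 - 3p = p + 58, so 456 = 4p and p = 114, q = 172.
After the shift, demand is qd = 590 - 3p and supply is qs = p + 58.
Equate the new curves: 590 - 3p = p + 58, giving 532 = 4p, p = 133, q = 191.
Expenditure moves from 114×172 = 19608 to 133×191 = 25403; change = +5795.00.

+5795.00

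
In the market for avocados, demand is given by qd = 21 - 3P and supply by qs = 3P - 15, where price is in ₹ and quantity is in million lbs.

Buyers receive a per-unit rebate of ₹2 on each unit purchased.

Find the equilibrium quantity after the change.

6

Solve the original market: 21 - 3P = 3P - 15, hence P = 6 and q = 3.
Since buyers' out-of-pocket price is the market price minus the rebate, the effective demand curve becomes qd = 27 - 3P.
Clearing the new market: 27 - 3P = 3P - 15, so P = 7 and q = 6.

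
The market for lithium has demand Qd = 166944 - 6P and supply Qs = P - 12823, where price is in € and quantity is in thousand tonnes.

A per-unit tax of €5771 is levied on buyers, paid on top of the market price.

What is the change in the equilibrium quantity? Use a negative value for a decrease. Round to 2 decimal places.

Solve the original market: 166944 - 6P = P - 12823, hence P = 25681 and Q = 12858.
Since buyers pay the price plus the tax, the effective demand curve becomes Qd = 132318 - 6P.
Clearing the new market: 132318 - 6P = P - 12823, so P = 145141/7 ≈ 20734.4286 and Q = 55380/7 ≈ 7911.4286.
ΔQ = 7911.4286 − 12858 = -4946.57.

-4946.57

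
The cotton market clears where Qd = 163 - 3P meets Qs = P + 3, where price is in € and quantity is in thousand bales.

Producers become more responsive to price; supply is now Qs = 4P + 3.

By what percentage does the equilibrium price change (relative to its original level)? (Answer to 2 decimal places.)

Initially, 163 - 3P = P + 3, so 160 = 4P and P = 40, Q = 43.
After the shift, demand is Qd = 163 - 3P and supply is Qs = 4P + 3.
Equate the new curves: 163 - 3P = 4P + 3, giving 160 = 7P, P = 160/7 ≈ 22.8571, Q = 661/7 ≈ 94.4286.
%ΔP = (22.8571 − 40) / 40 × 100 = -42.86%.

-42.86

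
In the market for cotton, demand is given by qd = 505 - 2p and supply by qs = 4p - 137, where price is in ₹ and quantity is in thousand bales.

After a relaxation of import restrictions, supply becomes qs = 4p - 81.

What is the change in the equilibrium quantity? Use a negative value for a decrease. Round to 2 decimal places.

+18.67

Before the shock: 505 - 2p = 4p - 137 ⇒ 642 = 6p ⇒ p = 107, q = 291.
After the shift, demand is qd = 505 - 2p and supply is qs = 4p - 81.
Setting them equal: 505 - 2p = 4p - 81 → 586 = 6p, so p = 293/3 ≈ 97.6667 and q = 929/3 ≈ 309.6667.
Δq = 309.6667 − 291 = +18.67.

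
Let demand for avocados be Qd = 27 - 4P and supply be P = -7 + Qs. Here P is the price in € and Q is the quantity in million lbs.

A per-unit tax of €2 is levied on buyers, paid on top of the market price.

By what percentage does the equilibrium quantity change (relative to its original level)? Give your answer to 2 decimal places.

Initially, 27 - 4P = P + 7, so 20 = 5P and P = 4, Q = 11.
Since buyers pay the price plus the tax, the effective demand curve becomes Qd = 19 - 4P.
New equilibrium: 19 - 4P = P + 7 ⇒ 12 = 5P ⇒ P = 2.4, Q = 9.4.
%ΔQ = (9.4 − 11) / 11 × 100 = -14.55%.

-14.55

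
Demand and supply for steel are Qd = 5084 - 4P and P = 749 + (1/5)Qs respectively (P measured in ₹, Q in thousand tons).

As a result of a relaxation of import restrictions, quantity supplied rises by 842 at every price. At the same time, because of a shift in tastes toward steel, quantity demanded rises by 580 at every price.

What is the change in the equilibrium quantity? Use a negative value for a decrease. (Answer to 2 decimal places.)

+696.44

Initially, 5084 - 4P = 5P - 3745, so 8829 = 9P and P = 981, Q = 1160.
With the change applied: demand Qd = 5664 - 4P, supply Qs = 5P - 2903.
Equate the new curves: 5664 - 4P = 5P - 2903, giving 8567 = 9P, P = 8567/9 ≈ 951.8889, Q = 16708/9 ≈ 1856.4444.
ΔQ = 1856.4444 − 1160 = +696.44.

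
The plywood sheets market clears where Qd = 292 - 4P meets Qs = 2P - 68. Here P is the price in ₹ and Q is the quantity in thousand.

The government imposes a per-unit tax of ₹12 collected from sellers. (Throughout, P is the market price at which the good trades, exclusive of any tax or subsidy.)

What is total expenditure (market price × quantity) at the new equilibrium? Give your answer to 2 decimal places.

Before the shock: 292 - 4P = 2P - 68 ⇒ 360 = 6P ⇒ P = 60, Q = 52.
Since sellers keep the price net of the tax, the effective supply curve becomes Qs = 2P - 92.
Equate the new curves: 292 - 4P = 2P - 92, giving 384 = 6P, P = 64, Q = 36.
New expenditure = 64 × 36 = 2304.00.

2304.00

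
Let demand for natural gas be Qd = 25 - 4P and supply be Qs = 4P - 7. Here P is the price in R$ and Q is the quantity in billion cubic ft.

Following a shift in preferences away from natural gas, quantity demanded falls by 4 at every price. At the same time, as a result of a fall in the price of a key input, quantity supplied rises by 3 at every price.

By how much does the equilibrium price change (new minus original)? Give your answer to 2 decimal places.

Initially, 25 - 4P = 4P - 7, so 32 = 8P and P = 4, Q = 9.
The shock moves the curves to Qd = 21 - 4P and Qs = 4P - 4.
New equilibrium: 21 - 4P = 4P - 4 ⇒ 25 = 8P ⇒ P = 3.125, Q = 8.5.
ΔP = 3.125 − 4 = -0.88.

-0.88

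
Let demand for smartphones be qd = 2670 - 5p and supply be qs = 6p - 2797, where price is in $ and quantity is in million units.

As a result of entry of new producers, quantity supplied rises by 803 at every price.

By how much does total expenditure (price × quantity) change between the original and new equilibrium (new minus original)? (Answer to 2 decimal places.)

Initially, 2670 - 5p = 6p - 2797, so 5467 = 11p and p = 497, q = 185.
The shock moves the curves to qd = 2670 - 5p and qs = 6p - 1994.
Clearing the new market: 2670 - 5p = 6p - 1994, so p = 424 and q = 550.
Expenditure moves from 497×185 = 91945 to 424×550 = 233200; change = +141255.00.

+141255.00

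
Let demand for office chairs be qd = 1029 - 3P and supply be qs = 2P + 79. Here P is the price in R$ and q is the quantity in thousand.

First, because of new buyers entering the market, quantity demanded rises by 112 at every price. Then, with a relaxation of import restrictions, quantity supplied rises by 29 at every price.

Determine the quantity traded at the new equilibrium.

Solve the original market: 1029 - 3P = 2P + 79, hence P = 190 and q = 459.
The shock moves the curves to qd = 1141 - 3P and qs = 2P + 108.
Equate the new curves: 1141 - 3P = 2P + 108, giving 1033 = 5P, P = 206.6, q = 521.2.

521.2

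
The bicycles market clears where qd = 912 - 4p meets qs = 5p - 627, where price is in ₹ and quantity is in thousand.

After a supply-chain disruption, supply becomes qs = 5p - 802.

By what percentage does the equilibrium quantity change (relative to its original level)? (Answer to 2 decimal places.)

-34.11

Initially, 912 - 4p = 5p - 627, so 1539 = 9p and p = 171, q = 228.
The new curves are qd = 912 - 4p (demand) and qs = 5p - 802 (supply).
Setting them equal: 912 - 4p = 5p - 802 → 1714 = 9p, so p = 1714/9 ≈ 190.4444 and q = 1352/9 ≈ 150.2222.
%Δq = (150.2222 − 228) / 228 × 100 = -34.11%.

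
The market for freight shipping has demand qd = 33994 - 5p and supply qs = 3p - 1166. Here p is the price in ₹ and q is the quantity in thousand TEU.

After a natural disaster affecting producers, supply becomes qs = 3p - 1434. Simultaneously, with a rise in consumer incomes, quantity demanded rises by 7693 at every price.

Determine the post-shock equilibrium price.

5390.125

Original equilibrium: 33994 - 5p = 3p - 1166 gives 35160 = 8p, so p = 4395 and q = 12019.
With the change applied: demand qd = 41687 - 5p, supply qs = 3p - 1434.
Setting them equal: 41687 - 5p = 3p - 1434 → 43121 = 8p, so p = 5390.125 and q = 14736.375.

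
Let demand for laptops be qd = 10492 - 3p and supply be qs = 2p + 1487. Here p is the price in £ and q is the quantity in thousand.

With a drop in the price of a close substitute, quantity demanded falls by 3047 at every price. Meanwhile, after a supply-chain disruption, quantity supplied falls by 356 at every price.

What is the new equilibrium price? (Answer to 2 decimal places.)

1262.80

Original equilibrium: 10492 - 3p = 2p + 1487 gives 9005 = 5p, so p = 1801 and q = 5089.
After the shift, demand is qd = 7445 - 3p and supply is qs = 2p + 1131.
Setting them equal: 7445 - 3p = 2p + 1131 → 6314 = 5p, so p = 1262.8 and q = 3656.6.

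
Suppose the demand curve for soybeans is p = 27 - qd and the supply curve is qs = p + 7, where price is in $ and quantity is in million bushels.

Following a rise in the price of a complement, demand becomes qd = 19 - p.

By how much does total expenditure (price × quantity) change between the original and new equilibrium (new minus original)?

Original equilibrium: 27 - p = p + 7 gives 20 = 2p, so p = 10 and q = 17.
After the shift, demand is qd = 19 - p and supply is qs = p + 7.
Equate the new curves: 19 - p = p + 7, giving 12 = 2p, p = 6, q = 13.
Expenditure moves from 10×17 = 170 to 6×13 = 78; change = -92.

-92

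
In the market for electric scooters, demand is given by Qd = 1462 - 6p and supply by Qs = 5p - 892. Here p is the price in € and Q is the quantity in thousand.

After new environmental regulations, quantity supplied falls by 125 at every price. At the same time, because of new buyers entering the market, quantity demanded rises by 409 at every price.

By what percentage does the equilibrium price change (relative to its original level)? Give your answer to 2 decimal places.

Initially, 1462 - 6p = 5p - 892, so 2354 = 11p and p = 214, Q = 178.
After the shift, demand is Qd = 1871 - 6p and supply is Qs = 5p - 1017.
Equate the new curves: 1871 - 6p = 5p - 1017, giving 2888 = 11p, p = 2888/11 ≈ 262.5455, Q = 3253/11 ≈ 295.7273.
%Δp = (262.5455 − 214) / 214 × 100 = +22.68%.

+22.68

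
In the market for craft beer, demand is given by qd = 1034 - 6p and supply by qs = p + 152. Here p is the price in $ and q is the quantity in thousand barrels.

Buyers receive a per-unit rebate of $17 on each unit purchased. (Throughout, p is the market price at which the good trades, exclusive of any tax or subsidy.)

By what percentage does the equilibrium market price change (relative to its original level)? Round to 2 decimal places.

+11.56

Original equilibrium: 1034 - 6p = p + 152 gives 882 = 7p, so p = 126 and q = 278.
Since buyers' out-of-pocket price is the market price minus the rebate, the effective demand curve becomes qd = 1136 - 6p.
Clearing the new market: 1136 - 6p = p + 152, so p = 984/7 ≈ 140.5714 and q = 2048/7 ≈ 292.5714.
%Δp = (140.5714 − 126) / 126 × 100 = +11.56%.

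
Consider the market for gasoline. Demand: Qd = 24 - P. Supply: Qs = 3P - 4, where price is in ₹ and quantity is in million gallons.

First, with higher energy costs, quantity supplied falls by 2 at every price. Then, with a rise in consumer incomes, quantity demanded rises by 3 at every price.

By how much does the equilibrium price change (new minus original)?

Solve the original market: 24 - P = 3P - 4, hence P = 7 and Q = 17.
With the change applied: demand Qd = 27 - P, supply Qs = 3P - 6.
Equate the new curves: 27 - P = 3P - 6, giving 33 = 4P, P = 8.25, Q = 18.75.
ΔP = 8.25 − 7 = +1.25.

+1.25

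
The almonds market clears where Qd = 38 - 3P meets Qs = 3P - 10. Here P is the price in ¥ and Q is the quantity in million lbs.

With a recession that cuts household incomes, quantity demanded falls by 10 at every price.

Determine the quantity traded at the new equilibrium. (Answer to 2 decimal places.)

Before the shock: 38 - 3P = 3P - 10 ⇒ 48 = 6P ⇒ P = 8, Q = 14.
With the change applied: demand Qd = 28 - 3P, supply Qs = 3P - 10.
New equilibrium: 28 - 3P = 3P - 10 ⇒ 38 = 6P ⇒ P = 19/3 ≈ 6.3333, Q = 9.

9.00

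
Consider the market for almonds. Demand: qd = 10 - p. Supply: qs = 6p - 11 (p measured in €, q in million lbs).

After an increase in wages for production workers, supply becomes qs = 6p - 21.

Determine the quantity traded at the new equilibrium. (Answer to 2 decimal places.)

5.57

Initially, 10 - p = 6p - 11, so 21 = 7p and p = 3, q = 7.
The shock moves the curves to qd = 10 - p and qs = 6p - 21.
Setting them equal: 10 - p = 6p - 21 → 31 = 7p, so p = 31/7 ≈ 4.4286 and q = 39/7 ≈ 5.5714.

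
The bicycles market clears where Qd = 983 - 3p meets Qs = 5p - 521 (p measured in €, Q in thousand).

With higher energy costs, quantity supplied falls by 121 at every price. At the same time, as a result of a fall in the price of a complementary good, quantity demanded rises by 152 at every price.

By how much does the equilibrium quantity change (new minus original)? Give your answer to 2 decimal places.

+49.63

Initially, 983 - 3p = 5p - 521, so 1504 = 8p and p = 188, Q = 419.
The new curves are Qd = 1135 - 3p (demand) and Qs = 5p - 642 (supply).
New equilibrium: 1135 - 3p = 5p - 642 ⇒ 1777 = 8p ⇒ p = 222.125, Q = 468.625.
ΔQ = 468.625 − 419 = +49.63.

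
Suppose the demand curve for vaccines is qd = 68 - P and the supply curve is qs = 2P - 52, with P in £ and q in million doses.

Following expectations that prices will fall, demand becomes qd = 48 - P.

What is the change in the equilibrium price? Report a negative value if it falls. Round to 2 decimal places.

Original equilibrium: 68 - P = 2P - 52 gives 120 = 3P, so P = 40 and q = 28.
After the shift, demand is qd = 48 - P and supply is qs = 2P - 52.
Clearing the new market: 48 - P = 2P - 52, so P = 100/3 ≈ 33.3333 and q = 44/3 ≈ 14.6667.
ΔP = 33.3333 − 40 = -6.67.

-6.67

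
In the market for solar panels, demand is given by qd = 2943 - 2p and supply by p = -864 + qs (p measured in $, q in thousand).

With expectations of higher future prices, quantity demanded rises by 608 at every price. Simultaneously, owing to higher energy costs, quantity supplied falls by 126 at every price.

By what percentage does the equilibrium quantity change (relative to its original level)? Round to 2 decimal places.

Before the shock: 2943 - 2p = p + 864 ⇒ 2079 = 3p ⇒ p = 693, q = 1557.
With the change applied: demand qd = 3551 - 2p, supply qs = p + 738.
Clearing the new market: 3551 - 2p = p + 738, so p = 2813/3 ≈ 937.6667 and q = 5027/3 ≈ 1675.6667.
%Δq = (1675.6667 − 1557) / 1557 × 100 = +7.62%.

+7.62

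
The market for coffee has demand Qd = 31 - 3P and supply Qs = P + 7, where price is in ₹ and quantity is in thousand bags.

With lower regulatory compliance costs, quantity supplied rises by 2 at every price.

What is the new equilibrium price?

Before the shock: 31 - 3P = P + 7 ⇒ 24 = 4P ⇒ P = 6, Q = 13.
The new curves are Qd = 31 - 3P (demand) and Qs = P + 9 (supply).
Equate the new curves: 31 - 3P = P + 9, giving 22 = 4P, P = 5.5, Q = 14.5.

5.5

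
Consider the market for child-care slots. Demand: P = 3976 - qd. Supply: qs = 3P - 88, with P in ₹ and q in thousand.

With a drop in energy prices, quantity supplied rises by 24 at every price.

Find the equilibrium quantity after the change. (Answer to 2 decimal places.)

Original equilibrium: 3976 - P = 3P - 88 gives 4064 = 4P, so P = 1016 and q = 2960.
With the change applied: demand qd = 3976 - P, supply qs = 3P - 64.
Equate the new curves: 3976 - P = 3P - 64, giving 4040 = 4P, P = 1010, q = 2966.

2966.00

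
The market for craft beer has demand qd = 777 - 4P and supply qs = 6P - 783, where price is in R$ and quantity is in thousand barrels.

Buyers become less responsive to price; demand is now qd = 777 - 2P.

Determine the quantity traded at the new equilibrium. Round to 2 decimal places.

Solve the original market: 777 - 4P = 6P - 783, hence P = 156 and q = 153.
The new curves are qd = 777 - 2P (demand) and qs = 6P - 783 (supply).
Setting them equal: 777 - 2P = 6P - 783 → 1560 = 8P, so P = 195 and q = 387.

387.00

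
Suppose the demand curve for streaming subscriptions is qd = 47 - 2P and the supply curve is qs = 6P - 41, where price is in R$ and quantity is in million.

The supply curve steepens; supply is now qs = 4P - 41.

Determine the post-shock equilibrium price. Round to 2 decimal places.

14.67

Solve the original market: 47 - 2P = 6P - 41, hence P = 11 and q = 25.
With the change applied: demand qd = 47 - 2P, supply qs = 4P - 41.
New equilibrium: 47 - 2P = 4P - 41 ⇒ 88 = 6P ⇒ P = 44/3 ≈ 14.6667, q = 53/3 ≈ 17.6667.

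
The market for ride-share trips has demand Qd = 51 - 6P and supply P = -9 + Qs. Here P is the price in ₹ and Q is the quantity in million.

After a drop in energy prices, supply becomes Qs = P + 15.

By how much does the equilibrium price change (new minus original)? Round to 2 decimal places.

-0.86

Original equilibrium: 51 - 6P = P + 9 gives 42 = 7P, so P = 6 and Q = 15.
After the shift, demand is Qd = 51 - 6P and supply is Qs = P + 15.
Setting them equal: 51 - 6P = P + 15 → 36 = 7P, so P = 36/7 ≈ 5.1429 and Q = 141/7 ≈ 20.1429.
ΔP = 5.1429 − 6 = -0.86.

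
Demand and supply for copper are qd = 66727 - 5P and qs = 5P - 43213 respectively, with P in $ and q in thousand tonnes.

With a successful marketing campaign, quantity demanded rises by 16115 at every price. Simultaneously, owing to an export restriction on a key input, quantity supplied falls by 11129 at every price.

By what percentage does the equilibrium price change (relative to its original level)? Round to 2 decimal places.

Before the shock: 66727 - 5P = 5P - 43213 ⇒ 109940 = 10P ⇒ P = 10994, q = 11757.
With the change applied: demand qd = 82842 - 5P, supply qs = 5P - 54342.
Setting them equal: 82842 - 5P = 5P - 54342 → 137184 = 10P, so P = 13718.4 and q = 14250.
%ΔP = (13718.4 − 10994) / 10994 × 100 = +24.78%.

+24.78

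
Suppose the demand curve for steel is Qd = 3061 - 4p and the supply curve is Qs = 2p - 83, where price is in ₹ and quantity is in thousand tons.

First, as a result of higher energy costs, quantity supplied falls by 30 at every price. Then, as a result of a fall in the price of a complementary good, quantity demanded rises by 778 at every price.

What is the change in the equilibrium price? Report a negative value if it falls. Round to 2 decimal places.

+134.67

Solve the original market: 3061 - 4p = 2p - 83, hence p = 524 and Q = 965.
The shock moves the curves to Qd = 3839 - 4p and Qs = 2p - 113.
Equate the new curves: 3839 - 4p = 2p - 113, giving 3952 = 6p, p = 1976/3 ≈ 658.6667, Q = 3613/3 ≈ 1204.3333.
Δp = 658.6667 − 524 = +134.67.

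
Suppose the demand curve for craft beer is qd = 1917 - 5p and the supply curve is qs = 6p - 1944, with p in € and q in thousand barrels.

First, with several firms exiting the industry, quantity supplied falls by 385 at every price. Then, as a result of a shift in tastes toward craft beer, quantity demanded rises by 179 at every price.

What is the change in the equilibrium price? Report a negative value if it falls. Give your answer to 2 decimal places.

+51.27

Initially, 1917 - 5p = 6p - 1944, so 3861 = 11p and p = 351, q = 162.
The new curves are qd = 2096 - 5p (demand) and qs = 6p - 2329 (supply).
Clearing the new market: 2096 - 5p = 6p - 2329, so p = 4425/11 ≈ 402.2727 and q = 931/11 ≈ 84.6364.
Δp = 402.2727 − 351 = +51.27.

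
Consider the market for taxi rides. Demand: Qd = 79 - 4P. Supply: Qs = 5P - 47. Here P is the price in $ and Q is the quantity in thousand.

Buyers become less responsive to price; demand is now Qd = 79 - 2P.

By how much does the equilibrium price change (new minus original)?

Original equilibrium: 79 - 4P = 5P - 47 gives 126 = 9P, so P = 14 and Q = 23.
The new curves are Qd = 79 - 2P (demand) and Qs = 5P - 47 (supply).
Equate the new curves: 79 - 2P = 5P - 47, giving 126 = 7P, P = 18, Q = 43.
ΔP = 18 − 14 = +4.

+4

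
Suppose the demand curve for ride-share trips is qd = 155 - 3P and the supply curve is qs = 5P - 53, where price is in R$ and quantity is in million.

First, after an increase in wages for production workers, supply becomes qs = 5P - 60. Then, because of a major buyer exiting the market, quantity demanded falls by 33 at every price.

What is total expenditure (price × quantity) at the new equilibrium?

Original equilibrium: 155 - 3P = 5P - 53 gives 208 = 8P, so P = 26 and q = 77.
After the shift, demand is qd = 122 - 3P and supply is qs = 5P - 60.
Setting them equal: 122 - 3P = 5P - 60 → 182 = 8P, so P = 22.75 and q = 53.75.
New expenditure = 22.75 × 53.75 = 1222.8125.

1222.8125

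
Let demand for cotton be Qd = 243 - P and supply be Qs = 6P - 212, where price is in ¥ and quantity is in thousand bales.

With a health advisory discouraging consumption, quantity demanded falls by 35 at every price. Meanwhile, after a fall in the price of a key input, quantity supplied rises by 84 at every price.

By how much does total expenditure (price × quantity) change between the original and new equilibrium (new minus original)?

-3890

Before the shock: 243 - P = 6P - 212 ⇒ 455 = 7P ⇒ P = 65, Q = 178.
After the shift, demand is Qd = 208 - P and supply is Qs = 6P - 128.
Equate the new curves: 208 - P = 6P - 128, giving 336 = 7P, P = 48, Q = 160.
Expenditure moves from 65×178 = 11570 to 48×160 = 7680; change = -3890.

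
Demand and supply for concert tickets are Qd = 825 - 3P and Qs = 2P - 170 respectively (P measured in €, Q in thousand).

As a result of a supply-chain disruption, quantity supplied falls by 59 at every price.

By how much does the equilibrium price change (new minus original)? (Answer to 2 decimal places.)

Original equilibrium: 825 - 3P = 2P - 170 gives 995 = 5P, so P = 199 and Q = 228.
The shock moves the curves to Qd = 825 - 3P and Qs = 2P - 229.
Clearing the new market: 825 - 3P = 2P - 229, so P = 210.8 and Q = 192.6.
ΔP = 210.8 − 199 = +11.80.

+11.80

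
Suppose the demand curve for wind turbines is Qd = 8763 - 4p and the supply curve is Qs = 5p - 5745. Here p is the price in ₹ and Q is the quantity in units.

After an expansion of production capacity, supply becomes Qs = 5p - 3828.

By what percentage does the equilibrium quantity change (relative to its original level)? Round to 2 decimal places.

Original equilibrium: 8763 - 4p = 5p - 5745 gives 14508 = 9p, so p = 1612 and Q = 2315.
With the change applied: demand Qd = 8763 - 4p, supply Qs = 5p - 3828.
Equate the new curves: 8763 - 4p = 5p - 3828, giving 12591 = 9p, p = 1399, Q = 3167.
%ΔQ = (3167 − 2315) / 2315 × 100 = +36.80%.

+36.80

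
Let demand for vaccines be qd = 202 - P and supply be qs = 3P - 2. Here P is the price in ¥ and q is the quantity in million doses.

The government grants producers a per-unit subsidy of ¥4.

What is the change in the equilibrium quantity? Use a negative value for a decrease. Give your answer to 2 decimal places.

Initially, 202 - P = 3P - 2, so 204 = 4P and P = 51, q = 151.
Since sellers receive the price plus the subsidy, the effective supply curve becomes qs = 3P + 10.
Equate the new curves: 202 - P = 3P + 10, giving 192 = 4P, P = 48, q = 154.
Δq = 154 − 151 = +3.00.

+3.00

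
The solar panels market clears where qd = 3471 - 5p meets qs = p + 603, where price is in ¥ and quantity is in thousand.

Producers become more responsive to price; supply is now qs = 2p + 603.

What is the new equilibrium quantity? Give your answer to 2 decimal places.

1422.43

Before the shock: 3471 - 5p = p + 603 ⇒ 2868 = 6p ⇒ p = 478, q = 1081.
With the change applied: demand qd = 3471 - 5p, supply qs = 2p + 603.
Equate the new curves: 3471 - 5p = 2p + 603, giving 2868 = 7p, p = 2868/7 ≈ 409.7143, q = 9957/7 ≈ 1422.4286.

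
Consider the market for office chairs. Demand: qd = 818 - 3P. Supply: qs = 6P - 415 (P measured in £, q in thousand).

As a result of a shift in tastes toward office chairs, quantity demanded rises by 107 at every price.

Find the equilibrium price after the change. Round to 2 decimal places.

148.89

Initially, 818 - 3P = 6P - 415, so 1233 = 9P and P = 137, q = 407.
With the change applied: demand qd = 925 - 3P, supply qs = 6P - 415.
Clearing the new market: 925 - 3P = 6P - 415, so P = 1340/9 ≈ 148.8889 and q = 1435/3 ≈ 478.3333.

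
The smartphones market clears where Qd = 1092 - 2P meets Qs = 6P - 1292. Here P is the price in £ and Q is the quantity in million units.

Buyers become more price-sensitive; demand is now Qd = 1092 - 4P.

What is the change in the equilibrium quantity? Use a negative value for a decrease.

Before the shock: 1092 - 2P = 6P - 1292 ⇒ 2384 = 8P ⇒ P = 298, Q = 496.
With the change applied: demand Qd = 1092 - 4P, supply Qs = 6P - 1292.
Setting them equal: 1092 - 4P = 6P - 1292 → 2384 = 10P, so P = 238.4 and Q = 138.4.
ΔQ = 138.4 − 496 = -357.6.

-357.6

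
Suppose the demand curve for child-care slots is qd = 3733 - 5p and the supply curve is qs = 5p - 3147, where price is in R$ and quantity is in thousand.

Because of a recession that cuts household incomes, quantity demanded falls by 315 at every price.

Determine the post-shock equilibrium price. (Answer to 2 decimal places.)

656.50

Original equilibrium: 3733 - 5p = 5p - 3147 gives 6880 = 10p, so p = 688 and q = 293.
The shock moves the curves to qd = 3418 - 5p and qs = 5p - 3147.
Clearing the new market: 3418 - 5p = 5p - 3147, so p = 656.5 and q = 135.5.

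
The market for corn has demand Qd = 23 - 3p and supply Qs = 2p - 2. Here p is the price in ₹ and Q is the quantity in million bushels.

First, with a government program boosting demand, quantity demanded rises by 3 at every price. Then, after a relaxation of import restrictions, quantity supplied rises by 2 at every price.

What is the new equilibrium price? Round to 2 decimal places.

Initially, 23 - 3p = 2p - 2, so 25 = 5p and p = 5, Q = 8.
The shock moves the curves to Qd = 26 - 3p and Qs = 2p.
Clearing the new market: 26 - 3p = 2p, so p = 5.2 and Q = 10.4.

5.20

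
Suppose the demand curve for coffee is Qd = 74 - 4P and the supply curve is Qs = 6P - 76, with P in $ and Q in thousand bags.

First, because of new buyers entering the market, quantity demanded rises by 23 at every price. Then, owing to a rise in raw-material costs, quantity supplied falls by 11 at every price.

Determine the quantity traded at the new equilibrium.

23.4

Before the shock: 74 - 4P = 6P - 76 ⇒ 150 = 10P ⇒ P = 15, Q = 14.
The shock moves the curves to Qd = 97 - 4P and Qs = 6P - 87.
Clearing the new market: 97 - 4P = 6P - 87, so P = 18.4 and Q = 23.4.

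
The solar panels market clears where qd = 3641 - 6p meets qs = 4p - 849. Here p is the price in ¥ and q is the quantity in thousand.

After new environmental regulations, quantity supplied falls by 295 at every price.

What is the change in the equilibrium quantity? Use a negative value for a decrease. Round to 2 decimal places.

Original equilibrium: 3641 - 6p = 4p - 849 gives 4490 = 10p, so p = 449 and q = 947.
The new curves are qd = 3641 - 6p (demand) and qs = 4p - 1144 (supply).
Clearing the new market: 3641 - 6p = 4p - 1144, so p = 478.5 and q = 770.
Δq = 770 − 947 = -177.00.

-177.00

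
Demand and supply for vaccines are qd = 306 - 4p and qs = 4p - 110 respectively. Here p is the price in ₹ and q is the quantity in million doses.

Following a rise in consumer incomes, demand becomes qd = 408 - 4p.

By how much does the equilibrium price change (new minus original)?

+12.75

Before the shock: 306 - 4p = 4p - 110 ⇒ 416 = 8p ⇒ p = 52, q = 98.
The shock moves the curves to qd = 408 - 4p and qs = 4p - 110.
Clearing the new market: 408 - 4p = 4p - 110, so p = 64.75 and q = 149.
Δp = 64.75 − 52 = +12.75.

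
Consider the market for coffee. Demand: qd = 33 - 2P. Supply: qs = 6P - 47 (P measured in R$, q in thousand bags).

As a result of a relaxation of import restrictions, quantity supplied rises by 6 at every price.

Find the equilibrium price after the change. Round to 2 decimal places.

Before the shock: 33 - 2P = 6P - 47 ⇒ 80 = 8P ⇒ P = 10, q = 13.
The new curves are qd = 33 - 2P (demand) and qs = 6P - 41 (supply).
Clearing the new market: 33 - 2P = 6P - 41, so P = 9.25 and q = 14.5.

9.25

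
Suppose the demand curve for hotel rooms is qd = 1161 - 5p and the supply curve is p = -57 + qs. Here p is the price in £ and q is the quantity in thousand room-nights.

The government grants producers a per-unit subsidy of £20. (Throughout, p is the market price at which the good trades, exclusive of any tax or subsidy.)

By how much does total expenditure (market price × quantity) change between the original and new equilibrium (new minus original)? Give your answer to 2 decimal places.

Solve the original market: 1161 - 5p = p + 57, hence p = 184 and q = 241.
Since sellers receive the price plus the subsidy, the effective supply curve becomes qs = p + 77.
Equate the new curves: 1161 - 5p = p + 77, giving 1084 = 6p, p = 542/3 ≈ 180.6667, q = 773/3 ≈ 257.6667.
Expenditure moves from 184×241 = 44344 to 180.6667×257.6667 = 46551.7778; change = +2207.78.

+2207.78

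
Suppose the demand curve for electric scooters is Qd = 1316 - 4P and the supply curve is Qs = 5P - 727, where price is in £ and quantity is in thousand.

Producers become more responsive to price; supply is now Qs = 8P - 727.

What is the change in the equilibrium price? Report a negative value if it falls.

Solve the original market: 1316 - 4P = 5P - 727, hence P = 227 and Q = 408.
After the shift, demand is Qd = 1316 - 4P and supply is Qs = 8P - 727.
Clearing the new market: 1316 - 4P = 8P - 727, so P = 170.25 and Q = 635.
ΔP = 170.25 − 227 = -56.75.

-56.75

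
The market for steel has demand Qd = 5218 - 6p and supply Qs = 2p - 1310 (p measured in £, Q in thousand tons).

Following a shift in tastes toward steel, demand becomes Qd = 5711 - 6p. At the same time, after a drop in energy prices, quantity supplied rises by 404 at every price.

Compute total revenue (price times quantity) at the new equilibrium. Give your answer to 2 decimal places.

Original equilibrium: 5218 - 6p = 2p - 1310 gives 6528 = 8p, so p = 816 and Q = 322.
After the shift, demand is Qd = 5711 - 6p and supply is Qs = 2p - 906.
Equate the new curves: 5711 - 6p = 2p - 906, giving 6617 = 8p, p = 827.125, Q = 748.25.
New expenditure = 827.125 × 748.25 = 618896.28.

618896.28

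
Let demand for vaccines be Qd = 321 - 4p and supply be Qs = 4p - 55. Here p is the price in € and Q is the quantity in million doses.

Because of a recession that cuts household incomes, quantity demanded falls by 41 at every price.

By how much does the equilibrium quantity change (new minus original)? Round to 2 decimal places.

-20.50

Before the shock: 321 - 4p = 4p - 55 ⇒ 376 = 8p ⇒ p = 47, Q = 133.
The new curves are Qd = 280 - 4p (demand) and Qs = 4p - 55 (supply).
New equilibrium: 280 - 4p = 4p - 55 ⇒ 335 = 8p ⇒ p = 41.875, Q = 112.5.
ΔQ = 112.5 − 133 = -20.50.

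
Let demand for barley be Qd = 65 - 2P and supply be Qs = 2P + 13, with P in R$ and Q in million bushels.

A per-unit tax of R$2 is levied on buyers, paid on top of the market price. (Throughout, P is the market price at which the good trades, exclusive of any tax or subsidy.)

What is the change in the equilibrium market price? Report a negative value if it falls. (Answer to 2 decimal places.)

Before the shock: 65 - 2P = 2P + 13 ⇒ 52 = 4P ⇒ P = 13, Q = 39.
Since buyers pay the price plus the tax, the effective demand curve becomes Qd = 61 - 2P.
Equate the new curves: 61 - 2P = 2P + 13, giving 48 = 4P, P = 12, Q = 37.
ΔP = 12 − 13 = -1.00.

-1.00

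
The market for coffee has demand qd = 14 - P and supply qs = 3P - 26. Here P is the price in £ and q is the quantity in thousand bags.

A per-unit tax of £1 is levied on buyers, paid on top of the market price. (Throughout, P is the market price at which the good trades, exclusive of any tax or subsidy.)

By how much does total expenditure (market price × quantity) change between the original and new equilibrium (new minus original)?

Original equilibrium: 14 - P = 3P - 26 gives 40 = 4P, so P = 10 and q = 4.
Since buyers pay the price plus the tax, the effective demand curve becomes qd = 13 - P.
Setting them equal: 13 - P = 3P - 26 → 39 = 4P, so P = 9.75 and q = 3.25.
Expenditure moves from 10×4 = 40 to 9.75×3.25 = 31.6875; change = -8.3125.

-8.3125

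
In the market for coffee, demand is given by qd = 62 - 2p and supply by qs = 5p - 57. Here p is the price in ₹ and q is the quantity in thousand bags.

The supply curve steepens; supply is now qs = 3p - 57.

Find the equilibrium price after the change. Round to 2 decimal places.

Solve the original market: 62 - 2p = 5p - 57, hence p = 17 and q = 28.
The shock moves the curves to qd = 62 - 2p and qs = 3p - 57.
New equilibrium: 62 - 2p = 3p - 57 ⇒ 119 = 5p ⇒ p = 23.8, q = 14.4.

23.80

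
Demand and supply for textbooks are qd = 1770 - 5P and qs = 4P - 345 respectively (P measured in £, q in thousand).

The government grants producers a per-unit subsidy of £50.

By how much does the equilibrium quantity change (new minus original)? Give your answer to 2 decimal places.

Solve the original market: 1770 - 5P = 4P - 345, hence P = 235 and q = 595.
Since sellers receive the price plus the subsidy, the effective supply curve becomes qs = 4P - 145.
Equate the new curves: 1770 - 5P = 4P - 145, giving 1915 = 9P, P = 1915/9 ≈ 212.7778, q = 6355/9 ≈ 706.1111.
Δq = 706.1111 − 595 = +111.11.

+111.11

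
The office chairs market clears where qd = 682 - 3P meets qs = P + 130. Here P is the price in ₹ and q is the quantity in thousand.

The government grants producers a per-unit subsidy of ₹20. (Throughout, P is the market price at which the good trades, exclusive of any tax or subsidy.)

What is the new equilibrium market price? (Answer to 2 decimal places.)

Initially, 682 - 3P = P + 130, so 552 = 4P and P = 138, q = 268.
Since sellers receive the price plus the subsidy, the effective supply curve becomes qs = P + 150.
Setting them equal: 682 - 3P = P + 150 → 532 = 4P, so P = 133 and q = 283.

133.00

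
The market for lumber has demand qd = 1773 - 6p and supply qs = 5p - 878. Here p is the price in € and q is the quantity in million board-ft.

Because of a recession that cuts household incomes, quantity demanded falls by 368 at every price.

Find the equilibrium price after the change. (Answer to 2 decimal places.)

Initially, 1773 - 6p = 5p - 878, so 2651 = 11p and p = 241, q = 327.
The shock moves the curves to qd = 1405 - 6p and qs = 5p - 878.
Setting them equal: 1405 - 6p = 5p - 878 → 2283 = 11p, so p = 2283/11 ≈ 207.5455 and q = 1757/11 ≈ 159.7273.

207.55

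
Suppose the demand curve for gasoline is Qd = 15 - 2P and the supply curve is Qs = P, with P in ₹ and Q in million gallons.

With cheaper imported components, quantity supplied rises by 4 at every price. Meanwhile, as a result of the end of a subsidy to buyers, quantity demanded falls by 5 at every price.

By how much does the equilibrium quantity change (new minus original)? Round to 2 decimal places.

+1.00

Solve the original market: 15 - 2P = P, hence P = 5 and Q = 5.
The shock moves the curves to Qd = 10 - 2P and Qs = P + 4.
Clearing the new market: 10 - 2P = P + 4, so P = 2 and Q = 6.
ΔQ = 6 − 5 = +1.00.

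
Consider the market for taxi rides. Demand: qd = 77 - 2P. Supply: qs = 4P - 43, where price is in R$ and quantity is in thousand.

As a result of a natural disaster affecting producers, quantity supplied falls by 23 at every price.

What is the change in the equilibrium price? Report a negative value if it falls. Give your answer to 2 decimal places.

+3.83

Solve the original market: 77 - 2P = 4P - 43, hence P = 20 and q = 37.
After the shift, demand is qd = 77 - 2P and supply is qs = 4P - 66.
Clearing the new market: 77 - 2P = 4P - 66, so P = 143/6 ≈ 23.8333 and q = 88/3 ≈ 29.3333.
ΔP = 23.8333 − 20 = +3.83.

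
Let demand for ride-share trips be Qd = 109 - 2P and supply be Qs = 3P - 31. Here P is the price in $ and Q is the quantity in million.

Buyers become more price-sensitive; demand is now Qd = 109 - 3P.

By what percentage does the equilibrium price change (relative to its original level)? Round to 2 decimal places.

Original equilibrium: 109 - 2P = 3P - 31 gives 140 = 5P, so P = 28 and Q = 53.
With the change applied: demand Qd = 109 - 3P, supply Qs = 3P - 31.
Equate the new curves: 109 - 3P = 3P - 31, giving 140 = 6P, P = 70/3 ≈ 23.3333, Q = 39.
%ΔP = (23.3333 − 28) / 28 × 100 = -16.67%.

-16.67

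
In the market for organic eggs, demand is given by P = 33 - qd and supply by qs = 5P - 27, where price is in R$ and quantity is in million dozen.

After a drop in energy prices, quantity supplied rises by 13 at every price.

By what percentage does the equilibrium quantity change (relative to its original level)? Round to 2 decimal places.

Solve the original market: 33 - P = 5P - 27, hence P = 10 and q = 23.
After the shift, demand is qd = 33 - P and supply is qs = 5P - 14.
Equate the new curves: 33 - P = 5P - 14, giving 47 = 6P, P = 47/6 ≈ 7.8333, q = 151/6 ≈ 25.1667.
%Δq = (25.1667 − 23) / 23 × 100 = +9.42%.

+9.42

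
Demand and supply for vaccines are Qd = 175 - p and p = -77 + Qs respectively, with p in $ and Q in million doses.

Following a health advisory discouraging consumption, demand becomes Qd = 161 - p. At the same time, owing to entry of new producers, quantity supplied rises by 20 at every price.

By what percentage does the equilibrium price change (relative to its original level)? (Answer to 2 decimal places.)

-34.69

Original equilibrium: 175 - p = p + 77 gives 98 = 2p, so p = 49 and Q = 126.
The new curves are Qd = 161 - p (demand) and Qs = p + 97 (supply).
New equilibrium: 161 - p = p + 97 ⇒ 64 = 2p ⇒ p = 32, Q = 129.
%Δp = (32 − 49) / 49 × 100 = -34.69%.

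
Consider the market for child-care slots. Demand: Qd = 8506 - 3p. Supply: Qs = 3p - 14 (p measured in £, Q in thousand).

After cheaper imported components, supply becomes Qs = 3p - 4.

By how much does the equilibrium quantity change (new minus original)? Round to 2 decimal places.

+5.00

Initially, 8506 - 3p = 3p - 14, so 8520 = 6p and p = 1420, Q = 4246.
The new curves are Qd = 8506 - 3p (demand) and Qs = 3p - 4 (supply).
New equilibrium: 8506 - 3p = 3p - 4 ⇒ 8510 = 6p ⇒ p = 4255/3 ≈ 1418.3333, Q = 4251.
ΔQ = 4251 − 4246 = +5.00.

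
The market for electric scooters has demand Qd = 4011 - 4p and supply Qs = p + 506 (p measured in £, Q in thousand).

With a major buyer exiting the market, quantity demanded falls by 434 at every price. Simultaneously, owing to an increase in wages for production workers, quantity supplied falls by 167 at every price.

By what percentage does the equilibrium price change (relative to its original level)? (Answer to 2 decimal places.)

Original equilibrium: 4011 - 4p = p + 506 gives 3505 = 5p, so p = 701 and Q = 1207.
The shock moves the curves to Qd = 3577 - 4p and Qs = p + 339.
Setting them equal: 3577 - 4p = p + 339 → 3238 = 5p, so p = 647.6 and Q = 986.6.
%Δp = (647.6 − 701) / 701 × 100 = -7.62%.

-7.62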